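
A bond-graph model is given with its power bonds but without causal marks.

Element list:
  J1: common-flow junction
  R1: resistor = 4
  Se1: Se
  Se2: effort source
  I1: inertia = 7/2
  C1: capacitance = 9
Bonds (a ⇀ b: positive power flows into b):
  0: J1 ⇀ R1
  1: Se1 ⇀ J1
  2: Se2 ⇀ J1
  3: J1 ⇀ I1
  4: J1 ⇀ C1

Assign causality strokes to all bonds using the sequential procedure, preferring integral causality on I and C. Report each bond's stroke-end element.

b1 stroke at J1  (source Se1 imposes e)
b2 stroke at J1  (Se2 fixes effort; stroke away)
b3 stroke at I1  (I1 integral (f out))
b0 stroke at J1  (common-f at J1 fixed by 3)
b4 stroke at J1  (J1: bond 3 brought flow, rest push out)

#0 stroke→J1
#1 stroke→J1
#2 stroke→J1
#3 stroke→I1
#4 stroke→J1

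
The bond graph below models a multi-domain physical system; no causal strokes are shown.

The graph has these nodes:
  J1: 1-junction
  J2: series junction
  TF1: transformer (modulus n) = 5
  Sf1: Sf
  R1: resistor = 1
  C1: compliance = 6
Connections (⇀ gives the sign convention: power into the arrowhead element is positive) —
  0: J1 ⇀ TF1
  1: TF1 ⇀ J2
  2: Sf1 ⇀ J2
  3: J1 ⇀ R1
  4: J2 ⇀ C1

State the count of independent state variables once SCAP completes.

1  (C1 all integral)

b2 stroke at Sf1  (Sf1 (Sf) sets flow on bond)
b1 stroke at J2  (J2 flow already set via bond 2)
b4 stroke at J2  (J2 flow already set via bond 2)
b0 stroke at TF1  (through TF1, causality passes straight; one stroke at TF1)
b3 stroke at J1  (J1 flow already set via bond 0)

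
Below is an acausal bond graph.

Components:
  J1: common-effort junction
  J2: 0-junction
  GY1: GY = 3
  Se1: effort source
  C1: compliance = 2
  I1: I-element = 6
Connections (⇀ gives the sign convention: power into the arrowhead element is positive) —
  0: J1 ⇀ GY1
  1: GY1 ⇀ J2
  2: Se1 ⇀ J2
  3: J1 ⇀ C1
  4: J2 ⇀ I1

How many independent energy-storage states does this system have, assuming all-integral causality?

β2 →J2  (Se1: effort source, stroke at far end)
β1 →GY1  (common-e at J2 fixed by 2)
β4 →I1  (J2 effort already set via bond 2)
β0 →GY1  (GY1 both-in/both-out from 1)
β3 →J1  (only one effort-in slot at J1)

2  (C1, I1 all integral)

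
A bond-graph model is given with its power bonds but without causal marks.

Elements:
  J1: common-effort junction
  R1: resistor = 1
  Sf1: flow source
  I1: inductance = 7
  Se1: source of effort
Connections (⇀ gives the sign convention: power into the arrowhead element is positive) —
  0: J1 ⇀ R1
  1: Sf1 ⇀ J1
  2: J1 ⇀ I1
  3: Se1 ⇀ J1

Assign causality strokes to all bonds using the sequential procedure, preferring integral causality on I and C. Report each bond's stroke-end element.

β1 →Sf1  (source Sf1 imposes f)
β3 →J1  (Se1 fixes effort; stroke away)
β0 →R1  (0-jn J1 has e-setter on 3)
β2 →I1  (J1: bond 3 brought effort, rest push out)

bond 0 stroke at R1
bond 1 stroke at Sf1
bond 2 stroke at I1
bond 3 stroke at J1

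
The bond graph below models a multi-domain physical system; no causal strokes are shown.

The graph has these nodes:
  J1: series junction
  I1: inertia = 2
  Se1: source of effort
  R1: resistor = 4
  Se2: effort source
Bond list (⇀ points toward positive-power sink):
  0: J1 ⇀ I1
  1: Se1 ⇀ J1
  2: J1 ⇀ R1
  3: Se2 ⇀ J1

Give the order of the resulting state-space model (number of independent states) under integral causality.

1  (I1 all integral)

#1 |J1  (Se1 (Se) sets effort on bond)
#3 |J1  (Se2 (Se) sets effort on bond)
#0 |I1  (prefer integral on I1)
#2 |J1  (1-jn J1 has f-setter on 0)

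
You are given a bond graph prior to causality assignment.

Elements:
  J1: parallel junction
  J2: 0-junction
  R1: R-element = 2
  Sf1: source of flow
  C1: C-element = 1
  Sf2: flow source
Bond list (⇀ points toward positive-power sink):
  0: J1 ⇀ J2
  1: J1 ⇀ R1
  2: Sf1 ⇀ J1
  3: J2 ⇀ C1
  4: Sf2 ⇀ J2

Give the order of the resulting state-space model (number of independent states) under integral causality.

1  (C1 all integral)

bond 2 |Sf1  (Sf1 (Sf) sets flow on bond)
bond 4 |Sf2  (Sf2 (Sf) sets flow on bond)
bond 3 |J2  (C1 outputs effort q/C1)
bond 0 |J1  (J2: bond 3 brought effort, rest push out)
bond 1 |R1  (0-jn J1 has e-setter on 0)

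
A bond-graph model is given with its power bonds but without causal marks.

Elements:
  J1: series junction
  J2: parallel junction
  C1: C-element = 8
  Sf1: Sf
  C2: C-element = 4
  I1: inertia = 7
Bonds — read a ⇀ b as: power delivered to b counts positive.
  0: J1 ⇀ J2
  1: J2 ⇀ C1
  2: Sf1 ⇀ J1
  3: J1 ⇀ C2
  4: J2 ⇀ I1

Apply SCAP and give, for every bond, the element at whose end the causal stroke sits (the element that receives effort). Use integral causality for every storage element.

bond 2 →Sf1  (Sf1: flow source, stroke at near end)
bond 0 →J1  (J1 flow already set via bond 2)
bond 3 →J1  (J1: bond 2 brought flow, rest push out)
bond 1 →J2  (C1: C, integral causality)
bond 4 →I1  (J2 effort already set via bond 1)

#0 |J1
#1 |J2
#2 |Sf1
#3 |J1
#4 |I1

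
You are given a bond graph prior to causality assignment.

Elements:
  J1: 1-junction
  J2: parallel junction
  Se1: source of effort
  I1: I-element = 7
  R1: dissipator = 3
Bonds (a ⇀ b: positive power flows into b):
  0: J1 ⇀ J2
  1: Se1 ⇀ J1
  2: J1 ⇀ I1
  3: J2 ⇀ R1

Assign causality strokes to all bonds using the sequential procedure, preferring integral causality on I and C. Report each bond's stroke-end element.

β1 →J1  (Se1: effort source, stroke at far end)
β2 →I1  (I1 integral (f out))
β0 →J1  (1-jn J1 has f-setter on 2)
β3 →J2  (closing 0-jn rule on J2)

β0 |J1
β1 |J1
β2 |I1
β3 |J2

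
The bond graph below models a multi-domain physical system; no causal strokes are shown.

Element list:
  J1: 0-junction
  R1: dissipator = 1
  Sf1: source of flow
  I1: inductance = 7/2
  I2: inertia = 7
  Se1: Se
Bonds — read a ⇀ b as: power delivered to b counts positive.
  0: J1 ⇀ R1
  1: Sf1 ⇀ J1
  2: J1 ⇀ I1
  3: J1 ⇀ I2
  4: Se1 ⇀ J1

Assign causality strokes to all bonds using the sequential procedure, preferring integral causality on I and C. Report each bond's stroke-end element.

b0 stroke at R1
b1 stroke at Sf1
b2 stroke at I1
b3 stroke at I2
b4 stroke at J1

β1 stroke→Sf1  (Sf1 fixes flow; stroke at Sf1)
β4 stroke→J1  (Se1 fixes effort; stroke away)
β0 stroke→R1  (0-jn J1 has e-setter on 4)
β2 stroke→I1  (common-e at J1 fixed by 4)
β3 stroke→I2  (J1: bond 4 brought effort, rest push out)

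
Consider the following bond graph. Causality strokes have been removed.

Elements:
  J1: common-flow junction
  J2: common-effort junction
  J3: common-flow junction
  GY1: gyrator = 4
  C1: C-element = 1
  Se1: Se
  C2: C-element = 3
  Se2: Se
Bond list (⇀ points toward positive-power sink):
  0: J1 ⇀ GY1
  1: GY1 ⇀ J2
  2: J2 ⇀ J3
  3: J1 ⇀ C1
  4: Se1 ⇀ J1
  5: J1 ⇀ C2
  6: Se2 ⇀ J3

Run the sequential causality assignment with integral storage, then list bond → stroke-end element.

b4 →J1  (source Se1 imposes e)
b6 →J3  (Se2 fixes effort; stroke away)
b2 →J2  (J3 needs exactly one f-in)
b1 →GY1  (J2 effort already set via bond 2)
b0 →GY1  (through GY1, causality inverts; strokes same side of GY1)
b3 →J1  (J1: bond 0 brought flow, rest push out)
b5 →J1  (J1 flow already set via bond 0)

bond 0 stroke at GY1
bond 1 stroke at GY1
bond 2 stroke at J2
bond 3 stroke at J1
bond 4 stroke at J1
bond 5 stroke at J1
bond 6 stroke at J3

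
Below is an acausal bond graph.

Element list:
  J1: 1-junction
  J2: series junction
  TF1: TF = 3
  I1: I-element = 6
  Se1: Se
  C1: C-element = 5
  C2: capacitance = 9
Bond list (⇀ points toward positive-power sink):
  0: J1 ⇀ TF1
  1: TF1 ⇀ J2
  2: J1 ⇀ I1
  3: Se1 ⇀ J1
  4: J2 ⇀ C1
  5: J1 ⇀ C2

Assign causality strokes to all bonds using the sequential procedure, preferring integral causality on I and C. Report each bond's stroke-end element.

bond 3 stroke at J1  (Se1: effort source, stroke at far end)
bond 2 stroke at I1  (prefer integral on I1)
bond 0 stroke at J1  (1-jn J1 has f-setter on 2)
bond 5 stroke at J1  (common-f at J1 fixed by 2)
bond 1 stroke at TF1  (TF TF1: opposite of bond 0)
bond 4 stroke at J2  (common-f at J2 fixed by 1)

#0 |J1
#1 |TF1
#2 |I1
#3 |J1
#4 |J2
#5 |J1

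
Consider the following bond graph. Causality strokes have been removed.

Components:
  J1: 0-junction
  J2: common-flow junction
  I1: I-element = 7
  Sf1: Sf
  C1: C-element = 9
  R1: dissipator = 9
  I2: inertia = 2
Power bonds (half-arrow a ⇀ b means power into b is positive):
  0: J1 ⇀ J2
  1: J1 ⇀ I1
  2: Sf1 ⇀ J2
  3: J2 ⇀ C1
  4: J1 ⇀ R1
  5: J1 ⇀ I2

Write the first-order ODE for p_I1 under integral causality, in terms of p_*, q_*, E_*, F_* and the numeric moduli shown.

dp_I1/dt = -9*F_Sf1 - 9*p_I1/7 - 9*p_I2/2

#2 stroke→Sf1  (source Sf1 imposes f)
#0 stroke→J2  (J2 flow already set via bond 2)
#3 stroke→J2  (1-jn J2 has f-setter on 2)
#1 stroke→I1  (I1 integral (f out))
#5 stroke→I2  (I2: I, integral causality)
#4 stroke→J1  (closing 0-jn rule on J1)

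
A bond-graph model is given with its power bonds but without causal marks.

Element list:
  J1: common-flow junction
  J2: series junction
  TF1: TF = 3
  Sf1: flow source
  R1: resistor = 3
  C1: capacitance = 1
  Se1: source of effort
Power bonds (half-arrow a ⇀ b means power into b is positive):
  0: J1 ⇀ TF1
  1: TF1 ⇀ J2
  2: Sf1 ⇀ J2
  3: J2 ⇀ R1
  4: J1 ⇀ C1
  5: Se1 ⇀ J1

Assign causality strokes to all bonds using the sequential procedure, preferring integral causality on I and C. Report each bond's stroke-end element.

#0 →TF1
#1 →J2
#2 →Sf1
#3 →J2
#4 →J1
#5 →J1

#2 |Sf1  (source Sf1 imposes f)
#5 |J1  (Se1 fixes effort; stroke away)
#1 |J2  (common-f at J2 fixed by 2)
#3 |J2  (common-f at J2 fixed by 2)
#0 |TF1  (TF TF1: opposite of bond 1)
#4 |J1  (1-jn J1 has f-setter on 0)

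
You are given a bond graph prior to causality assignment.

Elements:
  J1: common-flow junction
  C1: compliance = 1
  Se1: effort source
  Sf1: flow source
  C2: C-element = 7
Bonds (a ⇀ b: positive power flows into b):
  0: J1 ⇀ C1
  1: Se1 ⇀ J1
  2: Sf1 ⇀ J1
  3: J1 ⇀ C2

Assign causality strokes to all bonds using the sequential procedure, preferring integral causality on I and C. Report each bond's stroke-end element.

bond 0 |J1
bond 1 |J1
bond 2 |Sf1
bond 3 |J1

bond 1 |J1  (Se1 (Se) sets effort on bond)
bond 2 |Sf1  (Sf1: flow source, stroke at near end)
bond 0 |J1  (J1 flow already set via bond 2)
bond 3 |J1  (J1: bond 2 brought flow, rest push out)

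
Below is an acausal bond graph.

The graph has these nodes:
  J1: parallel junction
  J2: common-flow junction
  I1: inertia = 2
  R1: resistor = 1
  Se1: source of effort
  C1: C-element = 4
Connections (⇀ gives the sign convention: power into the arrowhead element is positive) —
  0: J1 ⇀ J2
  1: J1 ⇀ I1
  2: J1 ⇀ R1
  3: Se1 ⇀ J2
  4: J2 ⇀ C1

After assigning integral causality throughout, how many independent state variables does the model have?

2  (C1, I1 all integral)

bond 3 |J2  (Se1 fixes effort; stroke away)
bond 1 |I1  (I1 outputs flow p/I1)
bond 4 |J2  (C1 integral (e out))
bond 0 |J1  (closing 1-jn rule on J2)
bond 2 |R1  (J1: bond 0 brought effort, rest push out)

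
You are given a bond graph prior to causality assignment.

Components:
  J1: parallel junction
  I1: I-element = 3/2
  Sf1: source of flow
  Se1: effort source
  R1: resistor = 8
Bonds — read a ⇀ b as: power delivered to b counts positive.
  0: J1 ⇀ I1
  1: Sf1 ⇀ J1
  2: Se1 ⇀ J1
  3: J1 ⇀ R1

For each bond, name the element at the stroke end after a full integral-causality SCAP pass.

#0 stroke→I1
#1 stroke→Sf1
#2 stroke→J1
#3 stroke→R1

bond 1 stroke at Sf1  (Sf1 (Sf) sets flow on bond)
bond 2 stroke at J1  (source Se1 imposes e)
bond 0 stroke at I1  (0-jn J1 has e-setter on 2)
bond 3 stroke at R1  (0-jn J1 has e-setter on 2)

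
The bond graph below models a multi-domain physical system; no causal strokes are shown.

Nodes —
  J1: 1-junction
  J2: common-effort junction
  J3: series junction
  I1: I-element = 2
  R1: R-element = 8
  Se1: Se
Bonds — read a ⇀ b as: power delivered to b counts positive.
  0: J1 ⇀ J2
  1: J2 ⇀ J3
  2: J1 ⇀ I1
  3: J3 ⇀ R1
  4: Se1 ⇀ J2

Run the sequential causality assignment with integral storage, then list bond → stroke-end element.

bond 0 stroke at J1
bond 1 stroke at J3
bond 2 stroke at I1
bond 3 stroke at R1
bond 4 stroke at J2

β4 →J2  (Se1: effort source, stroke at far end)
β0 →J1  (J2 effort already set via bond 4)
β1 →J3  (common-e at J2 fixed by 4)
β3 →R1  (J3 needs exactly one f-in)
β2 →I1  (closing 1-jn rule on J1)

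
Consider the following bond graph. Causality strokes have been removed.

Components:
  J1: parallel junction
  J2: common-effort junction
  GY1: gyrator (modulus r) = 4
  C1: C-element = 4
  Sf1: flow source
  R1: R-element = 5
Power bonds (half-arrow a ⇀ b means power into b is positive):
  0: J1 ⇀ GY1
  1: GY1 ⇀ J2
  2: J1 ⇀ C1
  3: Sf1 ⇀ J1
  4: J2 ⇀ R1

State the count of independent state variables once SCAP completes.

1  (C1 all integral)

bond 3 stroke at Sf1  (Sf1 fixes flow; stroke at Sf1)
bond 2 stroke at J1  (prefer integral on C1)
bond 0 stroke at GY1  (0-jn J1 has e-setter on 2)
bond 1 stroke at GY1  (GY1: gyrator matches bond 0)
bond 4 stroke at J2  (J2 needs exactly one e-in)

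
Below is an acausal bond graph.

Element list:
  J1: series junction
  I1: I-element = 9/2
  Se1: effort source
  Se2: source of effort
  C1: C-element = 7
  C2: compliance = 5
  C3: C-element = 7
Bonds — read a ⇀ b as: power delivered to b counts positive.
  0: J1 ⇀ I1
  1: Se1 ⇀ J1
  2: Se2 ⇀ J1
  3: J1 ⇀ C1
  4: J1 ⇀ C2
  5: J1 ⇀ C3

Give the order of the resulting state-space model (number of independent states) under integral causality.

4  (C1, C2, C3, I1 all integral)

#1 →J1  (Se1: effort source, stroke at far end)
#2 →J1  (Se2: effort source, stroke at far end)
#0 →I1  (I1 integral (f out))
#3 →J1  (1-jn J1 has f-setter on 0)
#4 →J1  (J1 flow already set via bond 0)
#5 →J1  (J1 flow already set via bond 0)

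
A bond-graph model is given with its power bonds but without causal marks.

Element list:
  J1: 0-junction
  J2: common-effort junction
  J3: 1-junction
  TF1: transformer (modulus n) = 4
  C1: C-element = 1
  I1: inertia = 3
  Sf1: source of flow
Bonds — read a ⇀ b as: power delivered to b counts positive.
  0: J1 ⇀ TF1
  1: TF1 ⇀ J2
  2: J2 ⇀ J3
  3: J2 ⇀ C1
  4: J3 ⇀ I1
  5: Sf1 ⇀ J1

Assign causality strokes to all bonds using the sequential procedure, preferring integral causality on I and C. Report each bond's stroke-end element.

β0 →J1
β1 →TF1
β2 →J3
β3 →J2
β4 →I1
β5 →Sf1

b5 stroke→Sf1  (Sf1 fixes flow; stroke at Sf1)
b0 stroke→J1  (only one effort-in slot at J1)
b1 stroke→TF1  (TF TF1: opposite of bond 0)
b3 stroke→J2  (C1: C, integral causality)
b2 stroke→J3  (common-e at J2 fixed by 3)
b4 stroke→I1  (only one flow-in slot at J3)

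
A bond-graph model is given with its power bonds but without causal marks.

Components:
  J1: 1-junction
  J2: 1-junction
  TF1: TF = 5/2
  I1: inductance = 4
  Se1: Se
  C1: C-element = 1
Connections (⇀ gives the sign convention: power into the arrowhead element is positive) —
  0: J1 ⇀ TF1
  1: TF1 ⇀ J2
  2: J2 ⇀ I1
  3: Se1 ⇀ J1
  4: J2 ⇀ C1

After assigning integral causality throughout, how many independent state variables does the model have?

bond 3 stroke at J1  (Se1 fixes effort; stroke away)
bond 0 stroke at TF1  (J1 needs exactly one f-in)
bond 1 stroke at J2  (TF1: transformer flips bond 0)
bond 2 stroke at I1  (I1 outputs flow p/I1)
bond 4 stroke at J2  (J2: bond 2 brought flow, rest push out)

2  (C1, I1 all integral)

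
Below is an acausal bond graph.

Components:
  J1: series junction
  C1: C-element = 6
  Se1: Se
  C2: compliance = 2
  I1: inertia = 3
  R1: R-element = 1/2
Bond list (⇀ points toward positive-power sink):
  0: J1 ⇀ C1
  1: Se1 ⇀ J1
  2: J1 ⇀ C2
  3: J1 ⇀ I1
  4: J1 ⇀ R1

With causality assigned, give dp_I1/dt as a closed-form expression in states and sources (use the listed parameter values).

dp_I1/dt = E_Se1 - p_I1/6 - q_C1/6 - q_C2/2

b1 |J1  (Se1 (Se) sets effort on bond)
b0 |J1  (C1 integral (e out))
b2 |J1  (C2: C, integral causality)
b3 |I1  (I1: I, integral causality)
b4 |J1  (J1 flow already set via bond 3)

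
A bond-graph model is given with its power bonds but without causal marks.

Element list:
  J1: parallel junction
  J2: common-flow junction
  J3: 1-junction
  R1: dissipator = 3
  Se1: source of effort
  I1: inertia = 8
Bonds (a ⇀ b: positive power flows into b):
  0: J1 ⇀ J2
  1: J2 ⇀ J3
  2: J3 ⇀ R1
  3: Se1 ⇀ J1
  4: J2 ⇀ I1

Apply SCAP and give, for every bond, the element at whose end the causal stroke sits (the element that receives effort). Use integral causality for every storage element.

b3 |J1  (source Se1 imposes e)
b0 |J2  (J1: bond 3 brought effort, rest push out)
b4 |I1  (I1: I, integral causality)
b1 |J2  (J2: bond 4 brought flow, rest push out)
b2 |J3  (common-f at J3 fixed by 1)

bond 0 stroke→J2
bond 1 stroke→J2
bond 2 stroke→J3
bond 3 stroke→J1
bond 4 stroke→I1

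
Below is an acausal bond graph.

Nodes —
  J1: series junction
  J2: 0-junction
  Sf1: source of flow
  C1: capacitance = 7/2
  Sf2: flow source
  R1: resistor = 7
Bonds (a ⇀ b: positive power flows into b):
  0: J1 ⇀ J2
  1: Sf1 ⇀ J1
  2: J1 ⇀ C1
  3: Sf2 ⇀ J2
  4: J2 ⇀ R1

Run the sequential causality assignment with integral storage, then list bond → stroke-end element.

b0 stroke at J1
b1 stroke at Sf1
b2 stroke at J1
b3 stroke at Sf2
b4 stroke at J2

bond 1 →Sf1  (Sf1 fixes flow; stroke at Sf1)
bond 3 →Sf2  (Sf2: flow source, stroke at near end)
bond 0 →J1  (1-jn J1 has f-setter on 1)
bond 2 →J1  (1-jn J1 has f-setter on 1)
bond 4 →J2  (closing 0-jn rule on J2)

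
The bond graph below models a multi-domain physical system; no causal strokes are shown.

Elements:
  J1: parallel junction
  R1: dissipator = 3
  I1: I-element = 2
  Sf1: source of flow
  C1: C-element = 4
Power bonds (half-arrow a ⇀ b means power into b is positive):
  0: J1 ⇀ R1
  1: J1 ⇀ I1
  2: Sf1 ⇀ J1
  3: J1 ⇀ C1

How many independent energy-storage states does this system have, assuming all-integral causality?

2  (C1, I1 all integral)

#2 →Sf1  (Sf1: flow source, stroke at near end)
#1 →I1  (I1 integral (f out))
#3 →J1  (C1 integral (e out))
#0 →R1  (common-e at J1 fixed by 3)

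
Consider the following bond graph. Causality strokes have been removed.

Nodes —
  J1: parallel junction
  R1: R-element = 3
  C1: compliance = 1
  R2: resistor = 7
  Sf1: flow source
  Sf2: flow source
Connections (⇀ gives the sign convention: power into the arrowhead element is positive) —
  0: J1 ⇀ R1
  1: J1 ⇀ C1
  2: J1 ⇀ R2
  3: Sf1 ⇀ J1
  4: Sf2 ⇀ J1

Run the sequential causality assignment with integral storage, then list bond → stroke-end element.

bond 0 stroke→R1
bond 1 stroke→J1
bond 2 stroke→R2
bond 3 stroke→Sf1
bond 4 stroke→Sf2

β3 stroke→Sf1  (source Sf1 imposes f)
β4 stroke→Sf2  (Sf2: flow source, stroke at near end)
β1 stroke→J1  (C1 integral (e out))
β0 stroke→R1  (J1 effort already set via bond 1)
β2 stroke→R2  (J1 effort already set via bond 1)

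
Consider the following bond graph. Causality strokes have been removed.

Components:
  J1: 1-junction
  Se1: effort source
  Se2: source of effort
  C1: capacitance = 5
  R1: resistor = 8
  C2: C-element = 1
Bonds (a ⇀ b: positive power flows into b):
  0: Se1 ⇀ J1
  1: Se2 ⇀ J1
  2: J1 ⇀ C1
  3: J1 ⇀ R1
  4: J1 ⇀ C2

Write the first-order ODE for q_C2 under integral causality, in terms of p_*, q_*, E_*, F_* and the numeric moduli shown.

dq_C2/dt = E_Se1/8 + E_Se2/8 - q_C1/40 - q_C2/8

b0 →J1  (source Se1 imposes e)
b1 →J1  (Se2 (Se) sets effort on bond)
b2 →J1  (C1 integral (e out))
b4 →J1  (prefer integral on C2)
b3 →R1  (only one flow-in slot at J1)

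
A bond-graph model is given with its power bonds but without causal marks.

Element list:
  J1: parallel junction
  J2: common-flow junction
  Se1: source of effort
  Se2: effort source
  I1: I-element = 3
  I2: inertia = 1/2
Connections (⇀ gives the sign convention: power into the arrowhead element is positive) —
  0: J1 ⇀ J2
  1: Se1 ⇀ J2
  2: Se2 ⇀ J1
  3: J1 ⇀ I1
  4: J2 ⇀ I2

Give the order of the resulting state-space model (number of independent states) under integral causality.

bond 1 →J2  (Se1 fixes effort; stroke away)
bond 2 →J1  (Se2 (Se) sets effort on bond)
bond 0 →J2  (common-e at J1 fixed by 2)
bond 3 →I1  (J1: bond 2 brought effort, rest push out)
bond 4 →I2  (closing 1-jn rule on J2)

2  (I1, I2 all integral)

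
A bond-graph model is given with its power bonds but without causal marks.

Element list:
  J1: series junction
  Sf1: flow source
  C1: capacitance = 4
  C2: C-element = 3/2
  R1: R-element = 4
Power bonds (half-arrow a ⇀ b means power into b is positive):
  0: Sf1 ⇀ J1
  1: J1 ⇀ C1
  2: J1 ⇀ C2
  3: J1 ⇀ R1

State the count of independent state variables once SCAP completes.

2  (C1, C2 all integral)

b0 |Sf1  (source Sf1 imposes f)
b1 |J1  (1-jn J1 has f-setter on 0)
b2 |J1  (1-jn J1 has f-setter on 0)
b3 |J1  (common-f at J1 fixed by 0)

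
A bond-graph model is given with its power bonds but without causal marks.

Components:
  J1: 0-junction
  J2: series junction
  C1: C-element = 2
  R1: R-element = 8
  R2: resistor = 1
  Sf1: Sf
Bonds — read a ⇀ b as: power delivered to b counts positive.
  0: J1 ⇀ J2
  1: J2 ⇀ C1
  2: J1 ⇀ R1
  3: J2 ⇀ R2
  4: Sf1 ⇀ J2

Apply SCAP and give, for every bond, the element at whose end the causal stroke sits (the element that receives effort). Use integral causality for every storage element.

bond 0 |J2
bond 1 |J2
bond 2 |J1
bond 3 |J2
bond 4 |Sf1

#4 →Sf1  (Sf1 fixes flow; stroke at Sf1)
#0 →J2  (1-jn J2 has f-setter on 4)
#1 →J2  (J2 flow already set via bond 4)
#3 →J2  (J2: bond 4 brought flow, rest push out)
#2 →J1  (only one effort-in slot at J1)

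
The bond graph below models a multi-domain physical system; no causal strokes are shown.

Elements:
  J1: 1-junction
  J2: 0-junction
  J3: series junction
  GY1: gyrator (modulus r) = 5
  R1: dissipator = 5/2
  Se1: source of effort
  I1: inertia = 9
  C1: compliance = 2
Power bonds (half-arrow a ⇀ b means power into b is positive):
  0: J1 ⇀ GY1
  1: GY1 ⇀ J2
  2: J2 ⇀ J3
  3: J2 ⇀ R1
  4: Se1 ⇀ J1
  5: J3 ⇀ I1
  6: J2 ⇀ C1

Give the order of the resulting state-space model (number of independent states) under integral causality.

2  (C1, I1 all integral)

β4 stroke at J1  (Se1 (Se) sets effort on bond)
β0 stroke at GY1  (only one flow-in slot at J1)
β1 stroke at GY1  (through GY1, causality inverts; strokes same side of GY1)
β5 stroke at I1  (I1 outputs flow p/I1)
β2 stroke at J3  (J3 flow already set via bond 5)
β6 stroke at J2  (prefer integral on C1)
β3 stroke at R1  (0-jn J2 has e-setter on 6)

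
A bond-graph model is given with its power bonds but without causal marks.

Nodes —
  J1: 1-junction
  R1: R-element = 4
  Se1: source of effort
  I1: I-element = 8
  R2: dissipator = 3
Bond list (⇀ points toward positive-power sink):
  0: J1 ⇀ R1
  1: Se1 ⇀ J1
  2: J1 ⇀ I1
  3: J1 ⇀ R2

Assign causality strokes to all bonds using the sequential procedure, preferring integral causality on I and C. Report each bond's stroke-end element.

b1 stroke→J1  (Se1: effort source, stroke at far end)
b2 stroke→I1  (prefer integral on I1)
b0 stroke→J1  (common-f at J1 fixed by 2)
b3 stroke→J1  (J1 flow already set via bond 2)

#0 |J1
#1 |J1
#2 |I1
#3 |J1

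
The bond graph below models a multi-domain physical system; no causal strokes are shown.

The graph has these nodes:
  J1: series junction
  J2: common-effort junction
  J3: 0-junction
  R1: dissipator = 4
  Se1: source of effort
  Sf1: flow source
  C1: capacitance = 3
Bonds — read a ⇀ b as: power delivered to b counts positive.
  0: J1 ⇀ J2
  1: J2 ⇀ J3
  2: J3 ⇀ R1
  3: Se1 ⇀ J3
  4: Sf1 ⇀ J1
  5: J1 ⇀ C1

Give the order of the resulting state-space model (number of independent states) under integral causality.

1  (C1 all integral)

β3 stroke→J3  (source Se1 imposes e)
β4 stroke→Sf1  (Sf1: flow source, stroke at near end)
β0 stroke→J1  (1-jn J1 has f-setter on 4)
β5 stroke→J1  (J1: bond 4 brought flow, rest push out)
β1 stroke→J2  (only one effort-in slot at J2)
β2 stroke→R1  (J3 effort already set via bond 3)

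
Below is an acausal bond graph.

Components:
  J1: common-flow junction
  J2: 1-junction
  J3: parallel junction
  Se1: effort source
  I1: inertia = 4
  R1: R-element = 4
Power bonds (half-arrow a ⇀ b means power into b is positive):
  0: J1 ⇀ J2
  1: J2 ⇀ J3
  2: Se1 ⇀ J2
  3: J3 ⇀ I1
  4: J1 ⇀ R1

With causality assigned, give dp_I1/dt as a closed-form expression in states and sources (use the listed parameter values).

#2 stroke at J2  (Se1 fixes effort; stroke away)
#3 stroke at I1  (I1 integral (f out))
#1 stroke at J3  (J3 needs exactly one e-in)
#0 stroke at J2  (common-f at J2 fixed by 1)
#4 stroke at J1  (J1 flow already set via bond 0)

dp_I1/dt = E_Se1 - p_I1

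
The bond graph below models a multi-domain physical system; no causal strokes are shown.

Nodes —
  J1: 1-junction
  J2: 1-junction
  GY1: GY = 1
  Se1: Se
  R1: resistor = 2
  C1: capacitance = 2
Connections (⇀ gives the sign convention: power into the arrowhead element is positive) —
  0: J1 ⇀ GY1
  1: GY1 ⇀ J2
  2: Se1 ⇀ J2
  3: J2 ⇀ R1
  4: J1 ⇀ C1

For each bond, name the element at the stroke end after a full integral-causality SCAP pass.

#0 stroke at GY1
#1 stroke at GY1
#2 stroke at J2
#3 stroke at J2
#4 stroke at J1

bond 2 |J2  (source Se1 imposes e)
bond 4 |J1  (prefer integral on C1)
bond 0 |GY1  (only one flow-in slot at J1)
bond 1 |GY1  (GY1: gyrator matches bond 0)
bond 3 |J2  (common-f at J2 fixed by 1)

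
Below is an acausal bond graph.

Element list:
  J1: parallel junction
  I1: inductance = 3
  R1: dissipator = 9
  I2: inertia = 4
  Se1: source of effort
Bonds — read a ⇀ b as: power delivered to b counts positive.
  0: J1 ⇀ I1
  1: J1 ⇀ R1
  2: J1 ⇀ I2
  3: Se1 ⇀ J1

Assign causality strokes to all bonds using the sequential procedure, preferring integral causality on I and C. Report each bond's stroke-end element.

β3 stroke→J1  (source Se1 imposes e)
β0 stroke→I1  (common-e at J1 fixed by 3)
β1 stroke→R1  (J1: bond 3 brought effort, rest push out)
β2 stroke→I2  (J1 effort already set via bond 3)

β0 |I1
β1 |R1
β2 |I2
β3 |J1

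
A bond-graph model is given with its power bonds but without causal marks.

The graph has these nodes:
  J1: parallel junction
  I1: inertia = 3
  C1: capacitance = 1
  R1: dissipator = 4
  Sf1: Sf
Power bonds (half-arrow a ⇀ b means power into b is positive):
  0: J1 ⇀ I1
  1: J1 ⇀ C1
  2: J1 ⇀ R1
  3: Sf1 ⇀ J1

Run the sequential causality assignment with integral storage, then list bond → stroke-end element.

bond 3 |Sf1  (Sf1 fixes flow; stroke at Sf1)
bond 0 |I1  (I1 integral (f out))
bond 1 |J1  (prefer integral on C1)
bond 2 |R1  (common-e at J1 fixed by 1)

b0 stroke at I1
b1 stroke at J1
b2 stroke at R1
b3 stroke at Sf1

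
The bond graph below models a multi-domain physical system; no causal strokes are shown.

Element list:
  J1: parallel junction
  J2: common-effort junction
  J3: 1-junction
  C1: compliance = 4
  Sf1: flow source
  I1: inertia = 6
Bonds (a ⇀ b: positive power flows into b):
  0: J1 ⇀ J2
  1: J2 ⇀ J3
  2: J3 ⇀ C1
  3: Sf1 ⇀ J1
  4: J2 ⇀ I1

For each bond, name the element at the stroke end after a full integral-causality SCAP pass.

bond 0 stroke at J1
bond 1 stroke at J2
bond 2 stroke at J3
bond 3 stroke at Sf1
bond 4 stroke at I1

bond 3 stroke→Sf1  (Sf1 fixes flow; stroke at Sf1)
bond 0 stroke→J1  (closing 0-jn rule on J1)
bond 2 stroke→J3  (C1 integral (e out))
bond 1 stroke→J2  (closing 1-jn rule on J3)
bond 4 stroke→I1  (J2: bond 1 brought effort, rest push out)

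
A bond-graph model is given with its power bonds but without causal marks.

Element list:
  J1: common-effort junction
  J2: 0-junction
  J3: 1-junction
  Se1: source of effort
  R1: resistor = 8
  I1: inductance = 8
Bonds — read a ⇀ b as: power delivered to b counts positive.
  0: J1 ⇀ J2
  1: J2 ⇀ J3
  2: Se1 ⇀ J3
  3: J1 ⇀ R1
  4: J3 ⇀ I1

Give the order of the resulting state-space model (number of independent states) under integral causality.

bond 2 stroke at J3  (Se1: effort source, stroke at far end)
bond 4 stroke at I1  (I1 integral (f out))
bond 1 stroke at J3  (J3 flow already set via bond 4)
bond 0 stroke at J2  (J2 needs exactly one e-in)
bond 3 stroke at J1  (J1 needs exactly one e-in)

1  (I1 all integral)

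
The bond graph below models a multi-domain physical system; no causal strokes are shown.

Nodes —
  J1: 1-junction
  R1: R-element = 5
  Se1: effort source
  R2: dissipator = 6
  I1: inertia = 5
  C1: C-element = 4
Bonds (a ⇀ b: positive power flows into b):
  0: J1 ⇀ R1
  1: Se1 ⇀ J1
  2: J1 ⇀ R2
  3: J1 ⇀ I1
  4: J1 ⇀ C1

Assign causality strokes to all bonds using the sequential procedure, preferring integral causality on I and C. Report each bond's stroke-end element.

β0 →J1
β1 →J1
β2 →J1
β3 →I1
β4 →J1

β1 stroke→J1  (Se1: effort source, stroke at far end)
β3 stroke→I1  (prefer integral on I1)
β0 stroke→J1  (common-f at J1 fixed by 3)
β2 stroke→J1  (J1 flow already set via bond 3)
β4 stroke→J1  (J1 flow already set via bond 3)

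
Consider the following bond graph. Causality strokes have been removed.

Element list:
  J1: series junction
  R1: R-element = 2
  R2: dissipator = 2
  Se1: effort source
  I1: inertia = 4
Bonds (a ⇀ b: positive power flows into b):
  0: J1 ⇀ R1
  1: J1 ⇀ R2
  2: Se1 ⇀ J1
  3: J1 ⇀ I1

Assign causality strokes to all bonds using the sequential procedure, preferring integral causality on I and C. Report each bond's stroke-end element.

#2 |J1  (Se1 (Se) sets effort on bond)
#3 |I1  (I1: I, integral causality)
#0 |J1  (J1 flow already set via bond 3)
#1 |J1  (J1 flow already set via bond 3)

bond 0 |J1
bond 1 |J1
bond 2 |J1
bond 3 |I1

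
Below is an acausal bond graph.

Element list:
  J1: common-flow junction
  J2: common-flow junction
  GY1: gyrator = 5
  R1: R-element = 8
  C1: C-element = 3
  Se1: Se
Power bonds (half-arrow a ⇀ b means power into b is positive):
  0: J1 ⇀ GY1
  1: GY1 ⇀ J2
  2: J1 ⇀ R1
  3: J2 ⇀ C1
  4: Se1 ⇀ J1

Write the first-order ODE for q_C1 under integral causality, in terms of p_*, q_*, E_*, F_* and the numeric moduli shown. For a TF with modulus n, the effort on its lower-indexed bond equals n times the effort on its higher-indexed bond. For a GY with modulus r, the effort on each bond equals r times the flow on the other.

dq_C1/dt = E_Se1/5 - 8*q_C1/75

b4 stroke→J1  (Se1: effort source, stroke at far end)
b3 stroke→J2  (C1 outputs effort q/C1)
b1 stroke→GY1  (only one flow-in slot at J2)
b0 stroke→GY1  (GY GY1: same side as bond 1)
b2 stroke→J1  (common-f at J1 fixed by 0)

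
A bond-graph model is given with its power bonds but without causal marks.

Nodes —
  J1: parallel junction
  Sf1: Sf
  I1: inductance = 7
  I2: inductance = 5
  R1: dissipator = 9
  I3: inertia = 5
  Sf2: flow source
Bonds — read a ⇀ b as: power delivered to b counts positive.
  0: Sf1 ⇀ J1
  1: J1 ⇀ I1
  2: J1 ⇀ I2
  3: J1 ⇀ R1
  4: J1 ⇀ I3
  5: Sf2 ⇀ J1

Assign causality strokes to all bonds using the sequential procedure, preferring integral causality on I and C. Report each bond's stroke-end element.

β0 |Sf1  (Sf1 (Sf) sets flow on bond)
β5 |Sf2  (Sf2 fixes flow; stroke at Sf2)
β1 |I1  (I1 integral (f out))
β2 |I2  (prefer integral on I2)
β4 |I3  (I3 outputs flow p/I3)
β3 |J1  (J1 needs exactly one e-in)

bond 0 →Sf1
bond 1 →I1
bond 2 →I2
bond 3 →J1
bond 4 →I3
bond 5 →Sf2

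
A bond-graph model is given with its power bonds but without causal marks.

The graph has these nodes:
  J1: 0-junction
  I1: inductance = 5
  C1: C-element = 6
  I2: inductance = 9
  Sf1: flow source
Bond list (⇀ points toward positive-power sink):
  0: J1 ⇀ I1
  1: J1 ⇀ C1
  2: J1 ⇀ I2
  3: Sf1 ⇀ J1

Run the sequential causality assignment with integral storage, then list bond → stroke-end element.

#0 stroke→I1
#1 stroke→J1
#2 stroke→I2
#3 stroke→Sf1

#3 →Sf1  (source Sf1 imposes f)
#0 →I1  (prefer integral on I1)
#1 →J1  (prefer integral on C1)
#2 →I2  (0-jn J1 has e-setter on 1)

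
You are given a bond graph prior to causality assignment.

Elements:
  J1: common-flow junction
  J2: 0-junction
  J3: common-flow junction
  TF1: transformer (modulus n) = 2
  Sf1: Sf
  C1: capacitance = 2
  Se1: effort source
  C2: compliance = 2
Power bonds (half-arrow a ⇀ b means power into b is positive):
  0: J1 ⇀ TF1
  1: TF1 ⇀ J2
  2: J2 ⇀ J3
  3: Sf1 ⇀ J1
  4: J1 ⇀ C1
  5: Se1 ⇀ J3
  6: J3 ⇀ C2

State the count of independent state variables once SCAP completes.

#3 stroke→Sf1  (Sf1: flow source, stroke at near end)
#5 stroke→J3  (Se1 fixes effort; stroke away)
#0 stroke→J1  (1-jn J1 has f-setter on 3)
#4 stroke→J1  (J1 flow already set via bond 3)
#1 stroke→TF1  (TF1: transformer flips bond 0)
#2 stroke→J2  (only one effort-in slot at J2)
#6 stroke→J3  (common-f at J3 fixed by 2)

2  (C1, C2 all integral)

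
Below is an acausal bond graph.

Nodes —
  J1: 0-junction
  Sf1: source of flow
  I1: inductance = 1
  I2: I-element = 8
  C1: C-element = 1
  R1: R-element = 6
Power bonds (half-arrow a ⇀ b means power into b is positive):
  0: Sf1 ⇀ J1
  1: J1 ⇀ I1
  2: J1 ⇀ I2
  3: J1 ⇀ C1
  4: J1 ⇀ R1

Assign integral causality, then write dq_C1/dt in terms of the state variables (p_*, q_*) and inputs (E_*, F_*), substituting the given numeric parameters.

dq_C1/dt = F_Sf1 - p_I1 - p_I2/8 - q_C1/6

β0 →Sf1  (Sf1 fixes flow; stroke at Sf1)
β1 →I1  (prefer integral on I1)
β2 →I2  (prefer integral on I2)
β3 →J1  (prefer integral on C1)
β4 →R1  (J1 effort already set via bond 3)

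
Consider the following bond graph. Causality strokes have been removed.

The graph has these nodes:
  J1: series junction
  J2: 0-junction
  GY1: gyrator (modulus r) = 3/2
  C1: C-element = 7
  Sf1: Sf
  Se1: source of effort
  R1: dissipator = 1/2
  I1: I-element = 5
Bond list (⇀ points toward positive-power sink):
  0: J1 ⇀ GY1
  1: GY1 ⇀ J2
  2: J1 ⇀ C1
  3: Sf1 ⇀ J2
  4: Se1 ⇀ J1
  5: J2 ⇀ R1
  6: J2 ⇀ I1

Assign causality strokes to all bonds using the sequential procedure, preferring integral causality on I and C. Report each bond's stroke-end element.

b3 stroke at Sf1  (Sf1 fixes flow; stroke at Sf1)
b4 stroke at J1  (Se1 (Se) sets effort on bond)
b2 stroke at J1  (C1 outputs effort q/C1)
b0 stroke at GY1  (J1 needs exactly one f-in)
b1 stroke at GY1  (through GY1, causality inverts; strokes same side of GY1)
b6 stroke at I1  (prefer integral on I1)
b5 stroke at J2  (closing 0-jn rule on J2)

b0 stroke at GY1
b1 stroke at GY1
b2 stroke at J1
b3 stroke at Sf1
b4 stroke at J1
b5 stroke at J2
b6 stroke at I1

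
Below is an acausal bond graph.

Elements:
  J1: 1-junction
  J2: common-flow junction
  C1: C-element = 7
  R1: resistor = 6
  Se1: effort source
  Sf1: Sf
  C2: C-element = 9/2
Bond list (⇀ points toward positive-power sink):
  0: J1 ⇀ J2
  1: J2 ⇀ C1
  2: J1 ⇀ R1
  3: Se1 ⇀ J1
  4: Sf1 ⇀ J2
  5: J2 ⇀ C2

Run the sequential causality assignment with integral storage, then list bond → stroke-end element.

bond 0 stroke at J2
bond 1 stroke at J2
bond 2 stroke at J1
bond 3 stroke at J1
bond 4 stroke at Sf1
bond 5 stroke at J2

bond 3 →J1  (Se1 fixes effort; stroke away)
bond 4 →Sf1  (Sf1 fixes flow; stroke at Sf1)
bond 0 →J2  (J2 flow already set via bond 4)
bond 1 →J2  (J2: bond 4 brought flow, rest push out)
bond 5 →J2  (common-f at J2 fixed by 4)
bond 2 →J1  (J1: bond 0 brought flow, rest push out)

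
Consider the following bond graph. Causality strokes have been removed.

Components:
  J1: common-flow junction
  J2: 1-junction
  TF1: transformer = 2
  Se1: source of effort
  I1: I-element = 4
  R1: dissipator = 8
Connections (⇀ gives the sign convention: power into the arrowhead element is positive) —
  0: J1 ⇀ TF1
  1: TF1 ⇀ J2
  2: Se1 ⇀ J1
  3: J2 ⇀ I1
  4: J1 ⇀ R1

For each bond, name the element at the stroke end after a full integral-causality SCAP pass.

b0 stroke→TF1
b1 stroke→J2
b2 stroke→J1
b3 stroke→I1
b4 stroke→J1

b2 |J1  (Se1: effort source, stroke at far end)
b3 |I1  (I1: I, integral causality)
b1 |J2  (1-jn J2 has f-setter on 3)
b0 |TF1  (through TF1, causality passes straight; one stroke at TF1)
b4 |J1  (common-f at J1 fixed by 0)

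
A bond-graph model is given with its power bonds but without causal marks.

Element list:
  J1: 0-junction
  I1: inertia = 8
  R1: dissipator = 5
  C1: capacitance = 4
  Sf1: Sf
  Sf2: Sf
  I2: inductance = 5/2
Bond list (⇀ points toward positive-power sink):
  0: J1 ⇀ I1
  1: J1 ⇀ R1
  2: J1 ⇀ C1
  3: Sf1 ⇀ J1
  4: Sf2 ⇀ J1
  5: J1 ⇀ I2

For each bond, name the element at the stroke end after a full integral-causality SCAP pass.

#3 stroke→Sf1  (source Sf1 imposes f)
#4 stroke→Sf2  (Sf2 (Sf) sets flow on bond)
#0 stroke→I1  (I1: I, integral causality)
#2 stroke→J1  (C1: C, integral causality)
#1 stroke→R1  (J1: bond 2 brought effort, rest push out)
#5 stroke→I2  (J1 effort already set via bond 2)

β0 |I1
β1 |R1
β2 |J1
β3 |Sf1
β4 |Sf2
β5 |I2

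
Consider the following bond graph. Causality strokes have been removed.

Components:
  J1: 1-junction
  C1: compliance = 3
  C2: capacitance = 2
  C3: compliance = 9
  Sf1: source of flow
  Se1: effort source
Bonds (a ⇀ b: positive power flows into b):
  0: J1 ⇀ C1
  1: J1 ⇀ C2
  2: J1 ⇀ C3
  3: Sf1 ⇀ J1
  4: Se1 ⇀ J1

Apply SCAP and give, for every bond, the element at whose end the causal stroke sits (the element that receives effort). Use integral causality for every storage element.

#0 stroke→J1
#1 stroke→J1
#2 stroke→J1
#3 stroke→Sf1
#4 stroke→J1

β3 stroke→Sf1  (Sf1 fixes flow; stroke at Sf1)
β4 stroke→J1  (source Se1 imposes e)
β0 stroke→J1  (common-f at J1 fixed by 3)
β1 stroke→J1  (J1: bond 3 brought flow, rest push out)
β2 stroke→J1  (common-f at J1 fixed by 3)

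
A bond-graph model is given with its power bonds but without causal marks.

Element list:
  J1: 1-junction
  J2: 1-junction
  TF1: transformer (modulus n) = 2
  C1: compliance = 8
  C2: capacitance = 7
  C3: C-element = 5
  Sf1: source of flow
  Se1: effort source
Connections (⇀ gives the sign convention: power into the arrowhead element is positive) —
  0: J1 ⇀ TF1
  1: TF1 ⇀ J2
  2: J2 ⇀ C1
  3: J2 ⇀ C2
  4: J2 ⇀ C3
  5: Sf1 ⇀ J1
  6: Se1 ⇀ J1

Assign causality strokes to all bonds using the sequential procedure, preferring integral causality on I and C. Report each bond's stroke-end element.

#5 stroke→Sf1  (Sf1 fixes flow; stroke at Sf1)
#6 stroke→J1  (Se1 fixes effort; stroke away)
#0 stroke→J1  (common-f at J1 fixed by 5)
#1 stroke→TF1  (through TF1, causality passes straight; one stroke at TF1)
#2 stroke→J2  (common-f at J2 fixed by 1)
#3 stroke→J2  (J2 flow already set via bond 1)
#4 stroke→J2  (J2 flow already set via bond 1)

#0 |J1
#1 |TF1
#2 |J2
#3 |J2
#4 |J2
#5 |Sf1
#6 |J1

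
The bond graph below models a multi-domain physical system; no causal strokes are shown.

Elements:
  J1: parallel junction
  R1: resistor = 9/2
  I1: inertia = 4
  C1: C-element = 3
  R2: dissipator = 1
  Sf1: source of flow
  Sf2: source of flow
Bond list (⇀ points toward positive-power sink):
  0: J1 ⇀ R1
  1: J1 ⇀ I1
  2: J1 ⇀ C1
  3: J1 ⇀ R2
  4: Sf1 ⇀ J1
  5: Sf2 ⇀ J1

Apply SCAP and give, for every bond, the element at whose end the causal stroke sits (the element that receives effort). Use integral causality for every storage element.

b4 stroke→Sf1  (Sf1: flow source, stroke at near end)
b5 stroke→Sf2  (Sf2 fixes flow; stroke at Sf2)
b1 stroke→I1  (I1 outputs flow p/I1)
b2 stroke→J1  (C1: C, integral causality)
b0 stroke→R1  (common-e at J1 fixed by 2)
b3 stroke→R2  (common-e at J1 fixed by 2)

#0 stroke at R1
#1 stroke at I1
#2 stroke at J1
#3 stroke at R2
#4 stroke at Sf1
#5 stroke at Sf2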